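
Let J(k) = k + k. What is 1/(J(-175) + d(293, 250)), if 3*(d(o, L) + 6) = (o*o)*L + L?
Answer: 3/21461432 ≈ 1.3979e-7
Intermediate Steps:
d(o, L) = -6 + L/3 + L*o²/3 (d(o, L) = -6 + ((o*o)*L + L)/3 = -6 + (o²*L + L)/3 = -6 + (L*o² + L)/3 = -6 + (L + L*o²)/3 = -6 + (L/3 + L*o²/3) = -6 + L/3 + L*o²/3)
J(k) = 2*k
1/(J(-175) + d(293, 250)) = 1/(2*(-175) + (-6 + (⅓)*250 + (⅓)*250*293²)) = 1/(-350 + (-6 + 250/3 + (⅓)*250*85849)) = 1/(-350 + (-6 + 250/3 + 21462250/3)) = 1/(-350 + 21462482/3) = 1/(21461432/3) = 3/21461432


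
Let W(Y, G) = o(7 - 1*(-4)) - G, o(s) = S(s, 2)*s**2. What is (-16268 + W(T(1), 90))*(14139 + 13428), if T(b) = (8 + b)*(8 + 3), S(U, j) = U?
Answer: -414249309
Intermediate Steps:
T(b) = 88 + 11*b (T(b) = (8 + b)*11 = 88 + 11*b)
o(s) = s**3 (o(s) = s*s**2 = s**3)
W(Y, G) = 1331 - G (W(Y, G) = (7 - 1*(-4))**3 - G = (7 + 4)**3 - G = 11**3 - G = 1331 - G)
(-16268 + W(T(1), 90))*(14139 + 13428) = (-16268 + (1331 - 1*90))*(14139 + 13428) = (-16268 + (1331 - 90))*27567 = (-16268 + 1241)*27567 = -15027*27567 = -414249309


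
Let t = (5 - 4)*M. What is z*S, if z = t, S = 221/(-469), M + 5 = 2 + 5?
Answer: -442/469 ≈ -0.94243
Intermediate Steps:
M = 2 (M = -5 + (2 + 5) = -5 + 7 = 2)
S = -221/469 (S = 221*(-1/469) = -221/469 ≈ -0.47122)
t = 2 (t = (5 - 4)*2 = 1*2 = 2)
z = 2
z*S = 2*(-221/469) = -442/469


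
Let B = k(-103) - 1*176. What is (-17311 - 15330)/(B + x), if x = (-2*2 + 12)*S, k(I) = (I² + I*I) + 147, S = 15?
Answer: -32641/21309 ≈ -1.5318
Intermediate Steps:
k(I) = 147 + 2*I² (k(I) = (I² + I²) + 147 = 2*I² + 147 = 147 + 2*I²)
x = 120 (x = (-2*2 + 12)*15 = (-4 + 12)*15 = 8*15 = 120)
B = 21189 (B = (147 + 2*(-103)²) - 1*176 = (147 + 2*10609) - 176 = (147 + 21218) - 176 = 21365 - 176 = 21189)
(-17311 - 15330)/(B + x) = (-17311 - 15330)/(21189 + 120) = -32641/21309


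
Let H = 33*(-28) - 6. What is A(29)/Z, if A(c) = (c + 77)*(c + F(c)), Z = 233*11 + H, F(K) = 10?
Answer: 4134/1633 ≈ 2.5315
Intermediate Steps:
H = -930 (H = -924 - 6 = -930)
Z = 1633 (Z = 233*11 - 930 = 2563 - 930 = 1633)
A(c) = (10 + c)*(77 + c) (A(c) = (c + 77)*(c + 10) = (77 + c)*(10 + c) = (10 + c)*(77 + c))
A(29)/Z = (770 + 29² + 87*29)/1633 = (770 + 841 + 2523)*(1/1633) = 4134*(1/1633) = 4134/1633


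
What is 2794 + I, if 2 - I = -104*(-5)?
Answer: 2276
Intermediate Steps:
I = -518 (I = 2 - (-104)*(-5) = 2 - 1*520 = 2 - 520 = -518)
2794 + I = 2794 - 518 = 2276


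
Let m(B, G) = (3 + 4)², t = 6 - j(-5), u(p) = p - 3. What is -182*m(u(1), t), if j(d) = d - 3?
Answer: -8918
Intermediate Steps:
j(d) = -3 + d
u(p) = -3 + p
t = 14 (t = 6 - (-3 - 5) = 6 - 1*(-8) = 6 + 8 = 14)
m(B, G) = 49 (m(B, G) = 7² = 49)
-182*m(u(1), t) = -182*49 = -8918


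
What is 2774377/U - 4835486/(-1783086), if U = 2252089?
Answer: 7918448808838/2007834183327 ≈ 3.9438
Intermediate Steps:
2774377/U - 4835486/(-1783086) = 2774377/2252089 - 4835486/(-1783086) = 2774377*(1/2252089) - 4835486*(-1/1783086) = 2774377/2252089 + 2417743/891543 = 7918448808838/2007834183327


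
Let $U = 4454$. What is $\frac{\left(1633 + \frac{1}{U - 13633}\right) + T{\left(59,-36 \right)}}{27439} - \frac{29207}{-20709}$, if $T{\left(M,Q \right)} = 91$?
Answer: $\frac{7683861941122}{5215822189929} \approx 1.4732$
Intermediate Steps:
$\frac{\left(1633 + \frac{1}{U - 13633}\right) + T{\left(59,-36 \right)}}{27439} - \frac{29207}{-20709} = \frac{\left(1633 + \frac{1}{4454 - 13633}\right) + 91}{27439} - \frac{29207}{-20709} = \left(\left(1633 + \frac{1}{-9179}\right) + 91\right) \frac{1}{27439} - - \frac{29207}{20709} = \left(\left(1633 - \frac{1}{9179}\right) + 91\right) \frac{1}{27439} + \frac{29207}{20709} = \left(\frac{14989306}{9179} + 91\right) \frac{1}{27439} + \frac{29207}{20709} = \frac{15824595}{9179} \cdot \frac{1}{27439} + \frac{29207}{20709} = \frac{15824595}{251862581} + \frac{29207}{20709} = \frac{7683861941122}{5215822189929}$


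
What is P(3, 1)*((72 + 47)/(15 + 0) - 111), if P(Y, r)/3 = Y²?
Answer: -13914/5 ≈ -2782.8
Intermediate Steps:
P(Y, r) = 3*Y²
P(3, 1)*((72 + 47)/(15 + 0) - 111) = (3*3²)*((72 + 47)/(15 + 0) - 111) = (3*9)*(119/15 - 111) = 27*(119*(1/15) - 111) = 27*(119/15 - 111) = 27*(-1546/15) = -13914/5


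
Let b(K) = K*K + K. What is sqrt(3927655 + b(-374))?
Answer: 131*sqrt(237) ≈ 2016.7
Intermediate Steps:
b(K) = K + K**2 (b(K) = K**2 + K = K + K**2)
sqrt(3927655 + b(-374)) = sqrt(3927655 - 374*(1 - 374)) = sqrt(3927655 - 374*(-373)) = sqrt(3927655 + 139502) = sqrt(4067157) = 131*sqrt(237)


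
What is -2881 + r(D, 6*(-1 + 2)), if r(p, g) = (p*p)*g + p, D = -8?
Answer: -2505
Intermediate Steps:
r(p, g) = p + g*p² (r(p, g) = p²*g + p = g*p² + p = p + g*p²)
-2881 + r(D, 6*(-1 + 2)) = -2881 - 8*(1 + (6*(-1 + 2))*(-8)) = -2881 - 8*(1 + (6*1)*(-8)) = -2881 - 8*(1 + 6*(-8)) = -2881 - 8*(1 - 48) = -2881 - 8*(-47) = -2881 + 376 = -2505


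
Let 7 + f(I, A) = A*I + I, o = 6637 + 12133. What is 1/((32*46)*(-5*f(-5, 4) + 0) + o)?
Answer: 1/254290 ≈ 3.9325e-6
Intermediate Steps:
o = 18770
f(I, A) = -7 + I + A*I (f(I, A) = -7 + (A*I + I) = -7 + (I + A*I) = -7 + I + A*I)
1/((32*46)*(-5*f(-5, 4) + 0) + o) = 1/((32*46)*(-5*(-7 - 5 + 4*(-5)) + 0) + 18770) = 1/(1472*(-5*(-7 - 5 - 20) + 0) + 18770) = 1/(1472*(-5*(-32) + 0) + 18770) = 1/(1472*(160 + 0) + 18770) = 1/(1472*160 + 18770) = 1/(235520 + 18770) = 1/254290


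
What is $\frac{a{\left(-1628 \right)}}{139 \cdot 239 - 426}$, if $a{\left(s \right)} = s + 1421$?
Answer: $- \frac{207}{32795} \approx -0.0063119$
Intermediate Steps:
$a{\left(s \right)} = 1421 + s$
$\frac{a{\left(-1628 \right)}}{139 \cdot 239 - 426} = \frac{1421 - 1628}{139 \cdot 239 - 426} = - \frac{207}{33221 - 426} = - \frac{207}{32795}$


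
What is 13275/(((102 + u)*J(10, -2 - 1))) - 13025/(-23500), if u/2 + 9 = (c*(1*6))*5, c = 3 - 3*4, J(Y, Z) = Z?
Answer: 366423/35720 ≈ 10.258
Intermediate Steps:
c = -9 (c = 3 - 12 = -9)
u = -558 (u = -18 + 2*(-9*6*5) = -18 + 2*(-54*5) = -18 + 2*(-270) = -18 - 540 = -558)
13275/(((102 + u)*J(10, -2 - 1))) - 13025/(-23500) = 13275/(((102 - 558)*(-2 - 1))) - 13025/(-23500) = 13275/((-456*(-3))) - 13025*(-1/23500) = 13275/1368 + 521/940 = 13275*(1/1368) + 521/940 = 1475/152 + 521/940 = 366423/35720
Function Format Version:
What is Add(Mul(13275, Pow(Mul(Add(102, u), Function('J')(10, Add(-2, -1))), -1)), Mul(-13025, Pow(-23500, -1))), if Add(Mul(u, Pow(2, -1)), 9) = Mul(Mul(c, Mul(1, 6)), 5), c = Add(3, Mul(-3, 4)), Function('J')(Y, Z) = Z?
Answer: Rational(366423, 35720) ≈ 10.258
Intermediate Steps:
c = -9 (c = Add(3, -12) = -9)
u = -558 (u = Add(-18, Mul(2, Mul(Mul(-9, Mul(1, 6)), 5))) = Add(-18, Mul(2, Mul(Mul(-9, 6), 5))) = Add(-18, Mul(2, Mul(-54, 5))) = Add(-18, Mul(2, -270)) = Add(-18, -540) = -558)
Add(Mul(13275, Pow(Mul(Add(102, u), Function('J')(10, Add(-2, -1))), -1)), Mul(-13025, Pow(-23500, -1))) = Add(Mul(13275, Pow(Mul(Add(102, -558), Add(-2, -1)), -1)), Mul(-13025, Pow(-23500, -1))) = Add(Mul(13275, Pow(Mul(-456, -3), -1)), Mul(-13025, Rational(-1, 23500))) = Add(Mul(13275, Pow(1368, -1)), Rational(521, 940)) = Add(Mul(13275, Rational(1, 1368)), Rational(521, 940)) = Add(Rational(1475, 152), Rational(521, 940)) = Rational(366423, 35720)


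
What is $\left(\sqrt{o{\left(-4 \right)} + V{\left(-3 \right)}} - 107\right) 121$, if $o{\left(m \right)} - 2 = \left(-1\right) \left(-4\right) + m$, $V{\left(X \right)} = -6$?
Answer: $-12947 + 242 i \approx -12947.0 + 242.0 i$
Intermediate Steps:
$o{\left(m \right)} = 6 + m$ ($o{\left(m \right)} = 2 + \left(\left(-1\right) \left(-4\right) + m\right) = 2 + \left(4 + m\right) = 6 + m$)
$\left(\sqrt{o{\left(-4 \right)} + V{\left(-3 \right)}} - 107\right) 121 = \left(\sqrt{\left(6 - 4\right) - 6} - 107\right) 121 = \left(\sqrt{2 - 6} - 107\right) 121 = \left(\sqrt{-4} - 107\right) 121 = \left(2 i - 107\right) 121 = \left(-107 + 2 i\right) 121 = -12947 + 242 i$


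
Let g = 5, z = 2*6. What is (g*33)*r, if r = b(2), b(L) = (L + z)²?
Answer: 32340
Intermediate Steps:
z = 12
b(L) = (12 + L)² (b(L) = (L + 12)² = (12 + L)²)
r = 196 (r = (12 + 2)² = 14² = 196)
(g*33)*r = (5*33)*196 = 165*196 = 32340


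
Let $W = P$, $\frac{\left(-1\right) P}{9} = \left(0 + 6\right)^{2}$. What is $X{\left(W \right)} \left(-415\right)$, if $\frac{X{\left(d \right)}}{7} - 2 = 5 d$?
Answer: $4700290$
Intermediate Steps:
$P = -324$ ($P = - 9 \left(0 + 6\right)^{2} = - 9 \cdot 6^{2} = \left(-9\right) 36 = -324$)
$W = -324$
$X{\left(d \right)} = 14 + 35 d$ ($X{\left(d \right)} = 14 + 7 \cdot 5 d = 14 + 35 d$)
$X{\left(W \right)} \left(-415\right) = \left(14 + 35 \left(-324\right)\right) \left(-415\right) = \left(14 - 11340\right) \left(-415\right) = \left(-11326\right) \left(-415\right) = 4700290$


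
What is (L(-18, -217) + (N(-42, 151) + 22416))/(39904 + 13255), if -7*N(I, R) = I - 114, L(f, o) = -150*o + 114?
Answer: 385716/372113 ≈ 1.0366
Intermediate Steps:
L(f, o) = 114 - 150*o
N(I, R) = 114/7 - I/7 (N(I, R) = -(I - 114)/7 = -(-114 + I)/7 = 114/7 - I/7)
(L(-18, -217) + (N(-42, 151) + 22416))/(39904 + 13255) = ((114 - 150*(-217)) + ((114/7 - ⅐*(-42)) + 22416))/(39904 + 13255) = ((114 + 32550) + ((114/7 + 6) + 22416))/53159 = (32664 + (156/7 + 22416))*(1/53159) = (32664 + 157068/7)*(1/53159) = (385716/7)*(1/53159) = 385716/372113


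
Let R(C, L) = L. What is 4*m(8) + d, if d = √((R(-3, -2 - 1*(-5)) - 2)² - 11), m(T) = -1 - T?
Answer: -36 + I*√10 ≈ -36.0 + 3.1623*I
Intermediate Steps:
d = I*√10 (d = √(((-2 - 1*(-5)) - 2)² - 11) = √(((-2 + 5) - 2)² - 11) = √((3 - 2)² - 11) = √(1² - 11) = √(1 - 11) = √(-10) = I*√10 ≈ 3.1623*I)
4*m(8) + d = 4*(-1 - 1*8) + I*√10 = 4*(-1 - 8) + I*√10 = 4*(-9) + I*√10 = -36 + I*√10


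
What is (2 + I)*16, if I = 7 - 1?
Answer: 128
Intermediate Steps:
I = 6
(2 + I)*16 = (2 + 6)*16 = 8*16 = 128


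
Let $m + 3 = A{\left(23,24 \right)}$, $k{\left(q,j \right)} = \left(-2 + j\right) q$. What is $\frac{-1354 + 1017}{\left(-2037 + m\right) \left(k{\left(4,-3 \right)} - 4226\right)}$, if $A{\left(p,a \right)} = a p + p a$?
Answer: $- \frac{337}{3974256} \approx -8.4796 \cdot 10^{-5}$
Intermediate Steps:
$k{\left(q,j \right)} = q \left(-2 + j\right)$
$A{\left(p,a \right)} = 2 a p$ ($A{\left(p,a \right)} = a p + a p = 2 a p$)
$m = 1101$ ($m = -3 + 2 \cdot 24 \cdot 23 = -3 + 1104 = 1101$)
$\frac{-1354 + 1017}{\left(-2037 + m\right) \left(k{\left(4,-3 \right)} - 4226\right)} = \frac{-1354 + 1017}{\left(-2037 + 1101\right) \left(4 \left(-2 - 3\right) - 4226\right)} = - \frac{337}{\left(-936\right) \left(4 \left(-5\right) - 4226\right)} = - \frac{337}{\left(-936\right) \left(-20 - 4226\right)} = - \frac{337}{\left(-936\right) \left(-4246\right)} = - \frac{337}{3974256}$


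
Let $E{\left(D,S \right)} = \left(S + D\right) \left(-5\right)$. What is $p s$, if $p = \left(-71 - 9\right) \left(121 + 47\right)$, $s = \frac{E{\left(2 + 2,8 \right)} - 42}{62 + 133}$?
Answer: $\frac{91392}{13} \approx 7030.2$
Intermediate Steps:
$E{\left(D,S \right)} = - 5 D - 5 S$ ($E{\left(D,S \right)} = \left(D + S\right) \left(-5\right) = - 5 D - 5 S$)
$s = - \frac{34}{65}$ ($s = \frac{\left(- 5 \left(2 + 2\right) - 40\right) - 42}{62 + 133} = \frac{\left(\left(-5\right) 4 - 40\right) - 42}{195} = \left(\left(-20 - 40\right) - 42\right) \frac{1}{195} = \left(-60 - 42\right) \frac{1}{195} = \left(-102\right) \frac{1}{195} = - \frac{34}{65} \approx -0.52308$)
$p = -13440$ ($p = \left(-80\right) 168 = -13440$)
$p s = \left(-13440\right) \left(- \frac{34}{65}\right) = \frac{91392}{13}$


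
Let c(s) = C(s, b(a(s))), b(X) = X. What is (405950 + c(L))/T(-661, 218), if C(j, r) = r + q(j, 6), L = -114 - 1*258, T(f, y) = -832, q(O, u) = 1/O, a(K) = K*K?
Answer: -202492247/309504 ≈ -654.25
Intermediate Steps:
a(K) = K²
L = -372 (L = -114 - 258 = -372)
C(j, r) = r + 1/j
c(s) = 1/s + s² (c(s) = s² + 1/s = 1/s + s²)
(405950 + c(L))/T(-661, 218) = (405950 + (1 + (-372)³)/(-372))/(-832) = (405950 - (1 - 51478848)/372)*(-1/832) = (405950 - 1/372*(-51478847))*(-1/832) = (405950 + 51478847/372)*(-1/832) = (202492247/372)*(-1/832) = -202492247/309504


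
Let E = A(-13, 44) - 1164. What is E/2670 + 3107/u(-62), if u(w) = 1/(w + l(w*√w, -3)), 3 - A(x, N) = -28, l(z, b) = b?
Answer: -539220983/2670 ≈ -2.0196e+5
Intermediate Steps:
A(x, N) = 31 (A(x, N) = 3 - 1*(-28) = 3 + 28 = 31)
E = -1133 (E = 31 - 1164 = -1133)
u(w) = 1/(-3 + w) (u(w) = 1/(w - 3) = 1/(-3 + w))
E/2670 + 3107/u(-62) = -1133/2670 + 3107/(1/(-3 - 62)) = -1133*1/2670 + 3107/(1/(-65)) = -1133/2670 + 3107/(-1/65) = -1133/2670 + 3107*(-65) = -1133/2670 - 201955 = -539220983/2670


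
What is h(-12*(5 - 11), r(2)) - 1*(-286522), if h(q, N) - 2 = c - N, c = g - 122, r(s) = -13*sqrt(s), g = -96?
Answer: 286306 + 13*sqrt(2) ≈ 2.8632e+5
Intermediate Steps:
c = -218 (c = -96 - 122 = -218)
h(q, N) = -216 - N (h(q, N) = 2 + (-218 - N) = -216 - N)
h(-12*(5 - 11), r(2)) - 1*(-286522) = (-216 - (-13)*sqrt(2)) - 1*(-286522) = (-216 + 13*sqrt(2)) + 286522 = 286306 + 13*sqrt(2)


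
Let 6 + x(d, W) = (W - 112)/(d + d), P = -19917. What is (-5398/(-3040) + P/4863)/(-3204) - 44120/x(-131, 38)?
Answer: 45627423999924149/5912905360320 ≈ 7716.6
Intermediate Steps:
x(d, W) = -6 + (-112 + W)/(2*d) (x(d, W) = -6 + (W - 112)/(d + d) = -6 + (-112 + W)/((2*d)) = -6 + (-112 + W)*(1/(2*d)) = -6 + (-112 + W)/(2*d))
(-5398/(-3040) + P/4863)/(-3204) - 44120/x(-131, 38) = (-5398/(-3040) - 19917/4863)/(-3204) - 44120*(-262/(-112 + 38 - 12*(-131))) = (-5398*(-1/3040) - 19917*1/4863)*(-1/3204) - 44120*(-262/(-112 + 38 + 1572)) = (2699/1520 - 6639/1621)*(-1/3204) - 44120/((½)*(-1/131)*1498) = -5716201/2463920*(-1/3204) - 44120/(-749/131) = 5716201/7894399680 - 44120*(-131/749) = 5716201/7894399680 + 5779720/749 = 45627423999924149/5912905360320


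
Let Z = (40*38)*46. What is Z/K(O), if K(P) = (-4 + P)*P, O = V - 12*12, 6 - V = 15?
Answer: 69920/24021 ≈ 2.9108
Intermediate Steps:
V = -9 (V = 6 - 1*15 = 6 - 15 = -9)
Z = 69920 (Z = 1520*46 = 69920)
O = -153 (O = -9 - 12*12 = -9 - 144 = -153)
K(P) = P*(-4 + P)
Z/K(O) = 69920/((-153*(-4 - 153))) = 69920/((-153*(-157))) = 69920/24021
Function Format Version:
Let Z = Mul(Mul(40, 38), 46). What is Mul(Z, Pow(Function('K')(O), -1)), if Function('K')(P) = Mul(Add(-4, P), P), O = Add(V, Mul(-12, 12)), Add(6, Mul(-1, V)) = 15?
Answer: Rational(69920, 24021) ≈ 2.9108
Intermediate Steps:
V = -9 (V = Add(6, Mul(-1, 15)) = Add(6, -15) = -9)
Z = 69920 (Z = Mul(1520, 46) = 69920)
O = -153 (O = Add(-9, Mul(-12, 12)) = Add(-9, -144) = -153)
Function('K')(P) = Mul(P, Add(-4, P))
Mul(Z, Pow(Function('K')(O), -1)) = Mul(69920, Pow(Mul(-153, Add(-4, -153)), -1)) = Mul(69920, Pow(Mul(-153, -157), -1)) = Mul(69920, Pow(24021, -1)) = Mul(69920, Rational(1, 24021)) = Rational(69920, 24021)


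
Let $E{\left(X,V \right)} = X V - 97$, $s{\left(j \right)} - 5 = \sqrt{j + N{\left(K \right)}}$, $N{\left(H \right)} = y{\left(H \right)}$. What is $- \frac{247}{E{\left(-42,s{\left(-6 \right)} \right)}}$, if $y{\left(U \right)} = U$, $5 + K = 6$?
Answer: $\frac{75829}{103069} - \frac{10374 i \sqrt{5}}{103069} \approx 0.73571 - 0.22506 i$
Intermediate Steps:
$K = 1$ ($K = -5 + 6 = 1$)
$N{\left(H \right)} = H$
$s{\left(j \right)} = 5 + \sqrt{1 + j}$ ($s{\left(j \right)} = 5 + \sqrt{j + 1} = 5 + \sqrt{1 + j}$)
$E{\left(X,V \right)} = -97 + V X$ ($E{\left(X,V \right)} = V X - 97 = -97 + V X$)
$- \frac{247}{E{\left(-42,s{\left(-6 \right)} \right)}} = - \frac{247}{-97 + \left(5 + \sqrt{1 - 6}\right) \left(-42\right)} = - \frac{247}{-97 + \left(5 + \sqrt{-5}\right) \left(-42\right)} = - \frac{247}{-97 + \left(5 + i \sqrt{5}\right) \left(-42\right)} = - \frac{247}{-97 - \left(210 + 42 i \sqrt{5}\right)} = - \frac{247}{-307 - 42 i \sqrt{5}}$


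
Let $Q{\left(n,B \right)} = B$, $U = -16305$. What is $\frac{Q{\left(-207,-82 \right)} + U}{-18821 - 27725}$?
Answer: $\frac{16387}{46546} \approx 0.35206$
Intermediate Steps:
$\frac{Q{\left(-207,-82 \right)} + U}{-18821 - 27725} = \frac{-82 - 16305}{-18821 - 27725} = - \frac{16387}{-46546} = \left(-16387\right) \left(- \frac{1}{46546}\right) = \frac{16387}{46546}$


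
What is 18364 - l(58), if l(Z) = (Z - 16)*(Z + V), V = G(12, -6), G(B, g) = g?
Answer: 16180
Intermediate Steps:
V = -6
l(Z) = (-16 + Z)*(-6 + Z) (l(Z) = (Z - 16)*(Z - 6) = (-16 + Z)*(-6 + Z))
18364 - l(58) = 18364 - (96 + 58² - 22*58) = 18364 - (96 + 3364 - 1276) = 18364 - 1*2184 = 18364 - 2184 = 16180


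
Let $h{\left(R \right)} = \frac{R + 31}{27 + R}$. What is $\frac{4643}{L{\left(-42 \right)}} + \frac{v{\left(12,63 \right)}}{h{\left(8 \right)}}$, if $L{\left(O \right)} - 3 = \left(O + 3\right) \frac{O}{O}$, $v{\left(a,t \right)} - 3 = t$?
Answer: $- \frac{32639}{468} \approx -69.741$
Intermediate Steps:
$v{\left(a,t \right)} = 3 + t$
$L{\left(O \right)} = 6 + O$ ($L{\left(O \right)} = 3 + \left(O + 3\right) \frac{O}{O} = 3 + \left(3 + O\right) 1 = 3 + \left(3 + O\right) = 6 + O$)
$h{\left(R \right)} = \frac{31 + R}{27 + R}$
$\frac{4643}{L{\left(-42 \right)}} + \frac{v{\left(12,63 \right)}}{h{\left(8 \right)}} = \frac{4643}{6 - 42} + \frac{3 + 63}{\frac{1}{27 + 8} \left(31 + 8\right)} = \frac{4643}{-36} + \frac{66}{\frac{1}{35} \cdot 39} = 4643 \left(- \frac{1}{36}\right) + \frac{66}{\frac{1}{35} \cdot 39} = - \frac{4643}{36} + \frac{66}{\frac{39}{35}} = - \frac{4643}{36} + 66 \cdot \frac{35}{39} = - \frac{4643}{36} + \frac{770}{13} = - \frac{32639}{468}$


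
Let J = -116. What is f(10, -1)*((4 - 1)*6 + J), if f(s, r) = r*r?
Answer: -98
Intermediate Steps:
f(s, r) = r**2
f(10, -1)*((4 - 1)*6 + J) = (-1)**2*((4 - 1)*6 - 116) = 1*(3*6 - 116) = 1*(18 - 116) = 1*(-98) = -98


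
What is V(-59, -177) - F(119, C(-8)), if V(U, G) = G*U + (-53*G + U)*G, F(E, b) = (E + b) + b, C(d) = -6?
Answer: -1639658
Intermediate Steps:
F(E, b) = E + 2*b
V(U, G) = G*U + G*(U - 53*G) (V(U, G) = G*U + (U - 53*G)*G = G*U + G*(U - 53*G))
V(-59, -177) - F(119, C(-8)) = -177*(-53*(-177) + 2*(-59)) - (119 + 2*(-6)) = -177*(9381 - 118) - (119 - 12) = -177*9263 - 1*107 = -1639551 - 107 = -1639658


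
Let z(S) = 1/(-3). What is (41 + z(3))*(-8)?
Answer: -976/3 ≈ -325.33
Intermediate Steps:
z(S) = -⅓
(41 + z(3))*(-8) = (41 - ⅓)*(-8) = (122/3)*(-8) = -976/3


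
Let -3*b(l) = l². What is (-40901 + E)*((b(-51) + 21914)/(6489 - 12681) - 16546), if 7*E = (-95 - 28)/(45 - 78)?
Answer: 40340584524293/59598 ≈ 6.7688e+8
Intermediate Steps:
b(l) = -l²/3
E = 41/77 (E = ((-95 - 28)/(45 - 78))/7 = (-123/(-33))/7 = (-123*(-1/33))/7 = (⅐)*(41/11) = 41/77 ≈ 0.53247)
(-40901 + E)*((b(-51) + 21914)/(6489 - 12681) - 16546) = (-40901 + 41/77)*((-⅓*(-51)² + 21914)/(6489 - 12681) - 16546) = -3149336*((-⅓*2601 + 21914)/(-6192) - 16546)/77 = -3149336*((-867 + 21914)*(-1/6192) - 16546)/77 = -3149336*(21047*(-1/6192) - 16546)/77 = -3149336*(-21047/6192 - 16546)/77 = -3149336/77*(-102473879/6192) = 40340584524293/59598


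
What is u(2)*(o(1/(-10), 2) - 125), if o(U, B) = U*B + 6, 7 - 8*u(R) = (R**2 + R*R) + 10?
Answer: 1639/10 ≈ 163.90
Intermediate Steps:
u(R) = -3/8 - R**2/4 (u(R) = 7/8 - ((R**2 + R*R) + 10)/8 = 7/8 - ((R**2 + R**2) + 10)/8 = 7/8 - (2*R**2 + 10)/8 = 7/8 - (10 + 2*R**2)/8 = 7/8 + (-5/4 - R**2/4) = -3/8 - R**2/4)
o(U, B) = 6 + B*U (o(U, B) = B*U + 6 = 6 + B*U)
u(2)*(o(1/(-10), 2) - 125) = (-3/8 - 1/4*2**2)*((6 + 2/(-10)) - 125) = (-3/8 - 1/4*4)*((6 + 2*(-1/10)) - 125) = (-3/8 - 1)*((6 - 1/5) - 125) = -11*(29/5 - 125)/8 = -11/8*(-596/5) = 1639/10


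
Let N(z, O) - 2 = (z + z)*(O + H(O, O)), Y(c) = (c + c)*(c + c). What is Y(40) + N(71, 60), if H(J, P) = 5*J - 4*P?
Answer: 23442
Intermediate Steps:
H(J, P) = -4*P + 5*J
Y(c) = 4*c**2 (Y(c) = (2*c)*(2*c) = 4*c**2)
N(z, O) = 2 + 4*O*z (N(z, O) = 2 + (z + z)*(O + (-4*O + 5*O)) = 2 + (2*z)*(O + O) = 2 + (2*z)*(2*O) = 2 + 4*O*z)
Y(40) + N(71, 60) = 4*40**2 + (2 + 4*60*71) = 4*1600 + (2 + 17040) = 6400 + 17042 = 23442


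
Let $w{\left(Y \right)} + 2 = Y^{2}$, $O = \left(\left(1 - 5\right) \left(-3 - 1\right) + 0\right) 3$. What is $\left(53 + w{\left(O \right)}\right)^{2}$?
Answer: $5546025$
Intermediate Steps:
$O = 48$ ($O = \left(\left(-4\right) \left(-4\right) + 0\right) 3 = \left(16 + 0\right) 3 = 16 \cdot 3 = 48$)
$w{\left(Y \right)} = -2 + Y^{2}$
$\left(53 + w{\left(O \right)}\right)^{2} = \left(53 - \left(2 - 48^{2}\right)\right)^{2} = \left(53 + \left(-2 + 2304\right)\right)^{2} = \left(53 + 2302\right)^{2} = 2355^{2} = 5546025$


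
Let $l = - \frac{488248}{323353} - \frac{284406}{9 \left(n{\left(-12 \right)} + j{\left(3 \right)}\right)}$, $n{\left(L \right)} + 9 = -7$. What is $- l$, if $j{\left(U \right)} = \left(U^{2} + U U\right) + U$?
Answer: $\frac{30661834826}{4850295} \approx 6321.6$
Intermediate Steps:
$n{\left(L \right)} = -16$ ($n{\left(L \right)} = -9 - 7 = -16$)
$j{\left(U \right)} = U + 2 U^{2}$ ($j{\left(U \right)} = \left(U^{2} + U^{2}\right) + U = 2 U^{2} + U = U + 2 U^{2}$)
$l = - \frac{30661834826}{4850295}$ ($l = - \frac{488248}{323353} - \frac{284406}{9 \left(-16 + 3 \left(1 + 2 \cdot 3\right)\right)} = \left(-488248\right) \frac{1}{323353} - \frac{284406}{9 \left(-16 + 3 \left(1 + 6\right)\right)} = - \frac{488248}{323353} - \frac{284406}{9 \left(-16 + 3 \cdot 7\right)} = - \frac{488248}{323353} - \frac{284406}{9 \left(-16 + 21\right)} = - \frac{488248}{323353} - \frac{284406}{9 \cdot 5} = - \frac{488248}{323353} - \frac{284406}{45} = - \frac{488248}{323353} - \frac{94802}{15} = - \frac{30661834826}{4850295} \approx -6321.6$)
$- l = \left(-1\right) \left(- \frac{30661834826}{4850295}\right) = \frac{30661834826}{4850295}$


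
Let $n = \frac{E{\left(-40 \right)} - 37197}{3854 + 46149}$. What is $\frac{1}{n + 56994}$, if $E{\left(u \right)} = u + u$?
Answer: $\frac{50003}{2849833705} \approx 1.7546 \cdot 10^{-5}$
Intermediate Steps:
$E{\left(u \right)} = 2 u$
$n = - \frac{37277}{50003}$ ($n = \frac{2 \left(-40\right) - 37197}{3854 + 46149} = \frac{-80 - 37197}{50003} = \left(-37277\right) \frac{1}{50003} = - \frac{37277}{50003} \approx -0.74549$)
$\frac{1}{n + 56994} = \frac{1}{- \frac{37277}{50003} + 56994} = \frac{1}{\frac{2849833705}{50003}} = \frac{50003}{2849833705}$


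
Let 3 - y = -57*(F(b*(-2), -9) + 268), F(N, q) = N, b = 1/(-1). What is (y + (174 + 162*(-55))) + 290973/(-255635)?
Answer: 1701471222/255635 ≈ 6655.9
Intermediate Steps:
b = -1
y = 15393 (y = 3 - (-57)*(-1*(-2) + 268) = 3 - (-57)*(2 + 268) = 3 - (-57)*270 = 3 - 1*(-15390) = 3 + 15390 = 15393)
(y + (174 + 162*(-55))) + 290973/(-255635) = (15393 + (174 + 162*(-55))) + 290973/(-255635) = (15393 + (174 - 8910)) + 290973*(-1/255635) = (15393 - 8736) - 290973/255635 = 6657 - 290973/255635 = 1701471222/255635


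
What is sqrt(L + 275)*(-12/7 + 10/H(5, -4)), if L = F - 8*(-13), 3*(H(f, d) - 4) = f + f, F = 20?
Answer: -27*sqrt(399)/77 ≈ -7.0042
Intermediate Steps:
H(f, d) = 4 + 2*f/3 (H(f, d) = 4 + (f + f)/3 = 4 + (2*f)/3 = 4 + 2*f/3)
L = 124 (L = 20 - 8*(-13) = 20 + 104 = 124)
sqrt(L + 275)*(-12/7 + 10/H(5, -4)) = sqrt(124 + 275)*(-12/7 + 10/(4 + (2/3)*5)) = sqrt(399)*(-12*1/7 + 10/(4 + 10/3)) = sqrt(399)*(-12/7 + 10/(22/3)) = sqrt(399)*(-12/7 + 10*(3/22)) = sqrt(399)*(-12/7 + 15/11) = sqrt(399)*(-27/77) = -27*sqrt(399)/77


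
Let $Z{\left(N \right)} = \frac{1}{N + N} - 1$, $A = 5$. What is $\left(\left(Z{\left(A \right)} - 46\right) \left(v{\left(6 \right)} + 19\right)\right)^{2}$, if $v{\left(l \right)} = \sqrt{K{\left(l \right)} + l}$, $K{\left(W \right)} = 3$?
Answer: $\frac{26615281}{25} \approx 1.0646 \cdot 10^{6}$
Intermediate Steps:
$v{\left(l \right)} = \sqrt{3 + l}$
$Z{\left(N \right)} = -1 + \frac{1}{2 N}$ ($Z{\left(N \right)} = \frac{1}{2 N} - 1 = -1 + \frac{1}{2 N}$)
$\left(\left(Z{\left(A \right)} - 46\right) \left(v{\left(6 \right)} + 19\right)\right)^{2} = \left(\left(\frac{\frac{1}{2} - 5}{5} - 46\right) \left(\sqrt{3 + 6} + 19\right)\right)^{2} = \left(\left(\frac{\frac{1}{2} - 5}{5} - 46\right) \left(\sqrt{9} + 19\right)\right)^{2} = \left(\left(\frac{1}{5} \left(- \frac{9}{2}\right) - 46\right) \left(3 + 19\right)\right)^{2} = \left(\left(- \frac{9}{10} - 46\right) 22\right)^{2} = \left(\left(- \frac{469}{10}\right) 22\right)^{2} = \left(- \frac{5159}{5}\right)^{2} = \frac{26615281}{25}$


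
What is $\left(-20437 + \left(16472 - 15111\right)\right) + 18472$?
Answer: $-604$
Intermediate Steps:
$\left(-20437 + \left(16472 - 15111\right)\right) + 18472 = \left(-20437 + 1361\right) + 18472 = -19076 + 18472 = -604$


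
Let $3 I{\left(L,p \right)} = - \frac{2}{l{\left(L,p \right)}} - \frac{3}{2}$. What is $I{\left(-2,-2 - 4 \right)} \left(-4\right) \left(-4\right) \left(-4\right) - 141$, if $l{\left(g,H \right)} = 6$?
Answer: $- \frac{917}{9} \approx -101.89$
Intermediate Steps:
$I{\left(L,p \right)} = - \frac{11}{18}$ ($I{\left(L,p \right)} = \frac{- \frac{2}{6} - \frac{3}{2}}{3} = \frac{\left(-2\right) \frac{1}{6} - \frac{3}{2}}{3} = \frac{- \frac{1}{3} - \frac{3}{2}}{3} = \frac{1}{3} \left(- \frac{11}{6}\right) = - \frac{11}{18}$)
$I{\left(-2,-2 - 4 \right)} \left(-4\right) \left(-4\right) \left(-4\right) - 141 = - \frac{11 \left(-4\right) \left(-4\right) \left(-4\right)}{18} - 141 = - \frac{11 \cdot 16 \left(-4\right)}{18} - 141 = \left(- \frac{11}{18}\right) \left(-64\right) - 141 = \frac{352}{9} - 141 = - \frac{917}{9}$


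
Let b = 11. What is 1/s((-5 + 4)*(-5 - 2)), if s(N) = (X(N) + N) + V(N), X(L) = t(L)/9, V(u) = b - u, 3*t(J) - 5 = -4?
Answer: 27/298 ≈ 0.090604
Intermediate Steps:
t(J) = ⅓ (t(J) = 5/3 + (⅓)*(-4) = 5/3 - 4/3 = ⅓)
V(u) = 11 - u
X(L) = 1/27 (X(L) = (⅓)/9 = (⅓)*(⅑) = 1/27)
s(N) = 298/27 (s(N) = (1/27 + N) + (11 - N) = 298/27)
1/s((-5 + 4)*(-5 - 2)) = 1/(298/27) = 27/298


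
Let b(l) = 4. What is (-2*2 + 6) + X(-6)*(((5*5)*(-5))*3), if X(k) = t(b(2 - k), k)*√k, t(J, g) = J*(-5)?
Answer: 2 + 7500*I*√6 ≈ 2.0 + 18371.0*I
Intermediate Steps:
t(J, g) = -5*J
X(k) = -20*√k (X(k) = (-5*4)*√k = -20*√k)
(-2*2 + 6) + X(-6)*(((5*5)*(-5))*3) = (-2*2 + 6) + (-20*I*√6)*(((5*5)*(-5))*3) = (-4 + 6) + (-20*I*√6)*((25*(-5))*3) = 2 + (-20*I*√6)*(-125*3) = 2 - 20*I*√6*(-375) = 2 + 7500*I*√6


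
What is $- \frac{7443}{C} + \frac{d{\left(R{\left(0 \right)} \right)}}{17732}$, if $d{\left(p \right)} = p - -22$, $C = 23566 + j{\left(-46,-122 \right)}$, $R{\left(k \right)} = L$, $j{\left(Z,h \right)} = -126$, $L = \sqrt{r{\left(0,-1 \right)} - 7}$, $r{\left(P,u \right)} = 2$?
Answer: $- \frac{2987809}{9446320} + \frac{i \sqrt{5}}{17732} \approx -0.31629 + 0.0001261 i$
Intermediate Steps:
$L = i \sqrt{5}$ ($L = \sqrt{2 - 7} = \sqrt{-5} = i \sqrt{5} \approx 2.2361 i$)
$R{\left(k \right)} = i \sqrt{5}$
$C = 23440$ ($C = 23566 - 126 = 23440$)
$d{\left(p \right)} = 22 + p$ ($d{\left(p \right)} = p + 22 = 22 + p$)
$- \frac{7443}{C} + \frac{d{\left(R{\left(0 \right)} \right)}}{17732} = - \frac{7443}{23440} + \frac{22 + i \sqrt{5}}{17732} = \left(-7443\right) \frac{1}{23440} + \left(22 + i \sqrt{5}\right) \frac{1}{17732} = - \frac{7443}{23440} + \left(\frac{1}{806} + \frac{i \sqrt{5}}{17732}\right) = - \frac{2987809}{9446320} + \frac{i \sqrt{5}}{17732}$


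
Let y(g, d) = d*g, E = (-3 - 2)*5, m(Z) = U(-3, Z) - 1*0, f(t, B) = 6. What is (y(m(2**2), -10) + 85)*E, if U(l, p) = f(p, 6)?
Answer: -625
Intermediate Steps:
U(l, p) = 6
m(Z) = 6 (m(Z) = 6 - 1*0 = 6 + 0 = 6)
E = -25 (E = -5*5 = -25)
(y(m(2**2), -10) + 85)*E = (-10*6 + 85)*(-25) = (-60 + 85)*(-25) = 25*(-25) = -625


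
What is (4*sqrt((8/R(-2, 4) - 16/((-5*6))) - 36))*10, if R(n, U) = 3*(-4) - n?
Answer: 32*I*sqrt(510)/3 ≈ 240.89*I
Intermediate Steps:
R(n, U) = -12 - n
(4*sqrt((8/R(-2, 4) - 16/((-5*6))) - 36))*10 = (4*sqrt((8/(-12 - 1*(-2)) - 16/((-5*6))) - 36))*10 = (4*sqrt((8/(-12 + 2) - 16/(-30)) - 36))*10 = (4*sqrt((8/(-10) - 16*(-1/30)) - 36))*10 = (4*sqrt((8*(-1/10) + 8/15) - 36))*10 = (4*sqrt((-4/5 + 8/15) - 36))*10 = (4*sqrt(-4/15 - 36))*10 = (4*sqrt(-544/15))*10 = (4*(4*I*sqrt(510)/15))*10 = (16*I*sqrt(510)/15)*10 = 32*I*sqrt(510)/3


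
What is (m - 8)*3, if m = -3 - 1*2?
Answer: -39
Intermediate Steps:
m = -5 (m = -3 - 2 = -5)
(m - 8)*3 = (-5 - 8)*3 = -13*3 = -39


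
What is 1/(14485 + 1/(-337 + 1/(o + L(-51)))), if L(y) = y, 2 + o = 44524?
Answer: 14986726/217082681639 ≈ 6.9037e-5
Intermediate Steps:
o = 44522 (o = -2 + 44524 = 44522)
1/(14485 + 1/(-337 + 1/(o + L(-51)))) = 1/(14485 + 1/(-337 + 1/(44522 - 51))) = 1/(14485 + 1/(-337 + 1/44471)) = 1/(14485 + 1/(-14986726/44471)) = 1/(14485 - 44471/14986726) = 1/(217082681639/14986726) = 14986726/217082681639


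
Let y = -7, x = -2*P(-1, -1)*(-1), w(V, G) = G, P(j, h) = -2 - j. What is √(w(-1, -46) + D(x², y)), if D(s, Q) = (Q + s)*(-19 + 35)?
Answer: I*√94 ≈ 9.6954*I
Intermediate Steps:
x = -2 (x = -2*(-2 - 1*(-1))*(-1) = -2*(-2 + 1)*(-1) = -2*(-1)*(-1) = 2*(-1) = -2)
D(s, Q) = 16*Q + 16*s (D(s, Q) = (Q + s)*16 = 16*Q + 16*s)
√(w(-1, -46) + D(x², y)) = √(-46 + (16*(-7) + 16*(-2)²)) = √(-46 + (-112 + 16*4)) = √(-46 + (-112 + 64)) = √(-46 - 48) = √(-94) = I*√94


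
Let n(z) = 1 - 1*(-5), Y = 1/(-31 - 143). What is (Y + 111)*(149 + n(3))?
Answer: 2993515/174 ≈ 17204.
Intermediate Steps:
Y = -1/174 (Y = 1/(-174) = -1/174 ≈ -0.0057471)
n(z) = 6 (n(z) = 1 + 5 = 6)
(Y + 111)*(149 + n(3)) = (-1/174 + 111)*(149 + 6) = (19313/174)*155 = 2993515/174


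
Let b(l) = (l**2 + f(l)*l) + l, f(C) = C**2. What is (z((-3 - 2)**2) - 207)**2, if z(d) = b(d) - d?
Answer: 257377849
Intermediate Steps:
b(l) = l + l**2 + l**3 (b(l) = (l**2 + l**2*l) + l = (l**2 + l**3) + l = l + l**2 + l**3)
z(d) = -d + d*(1 + d + d**2) (z(d) = d*(1 + d + d**2) - d = -d + d*(1 + d + d**2))
(z((-3 - 2)**2) - 207)**2 = (((-3 - 2)**2)**2*(1 + (-3 - 2)**2) - 207)**2 = (((-5)**2)**2*(1 + (-5)**2) - 207)**2 = (25**2*(1 + 25) - 207)**2 = (625*26 - 207)**2 = (16250 - 207)**2 = 16043**2 = 257377849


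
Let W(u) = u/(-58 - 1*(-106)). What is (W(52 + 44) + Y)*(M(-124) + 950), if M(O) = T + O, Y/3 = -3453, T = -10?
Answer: -8451312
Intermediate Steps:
Y = -10359 (Y = 3*(-3453) = -10359)
M(O) = -10 + O
W(u) = u/48 (W(u) = u/(-58 + 106) = u/48)
(W(52 + 44) + Y)*(M(-124) + 950) = ((52 + 44)/48 - 10359)*((-10 - 124) + 950) = ((1/48)*96 - 10359)*(-134 + 950) = (2 - 10359)*816 = -10357*816 = -8451312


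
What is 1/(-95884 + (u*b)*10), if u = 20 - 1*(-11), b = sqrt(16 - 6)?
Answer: -23971/2298195114 - 155*sqrt(10)/4596390228 ≈ -1.0537e-5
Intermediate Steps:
b = sqrt(10) ≈ 3.1623
u = 31 (u = 20 + 11 = 31)
1/(-95884 + (u*b)*10) = 1/(-95884 + (31*sqrt(10))*10) = 1/(-95884 + 310*sqrt(10))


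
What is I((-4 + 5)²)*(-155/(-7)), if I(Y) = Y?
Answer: 155/7 ≈ 22.143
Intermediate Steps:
I((-4 + 5)²)*(-155/(-7)) = (-4 + 5)²*(-155/(-7)) = 1²*(-155*(-⅐)) = 1*(155/7) = 155/7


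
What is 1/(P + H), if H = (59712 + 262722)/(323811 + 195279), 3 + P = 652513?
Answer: 86515/56451956389 ≈ 1.5325e-6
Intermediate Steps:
P = 652510 (P = -3 + 652513 = 652510)
H = 53739/86515 (H = 322434/519090 = 322434*(1/519090) = 53739/86515 ≈ 0.62115)
1/(P + H) = 1/(652510 + 53739/86515) = 1/(56451956389/86515) = 86515/56451956389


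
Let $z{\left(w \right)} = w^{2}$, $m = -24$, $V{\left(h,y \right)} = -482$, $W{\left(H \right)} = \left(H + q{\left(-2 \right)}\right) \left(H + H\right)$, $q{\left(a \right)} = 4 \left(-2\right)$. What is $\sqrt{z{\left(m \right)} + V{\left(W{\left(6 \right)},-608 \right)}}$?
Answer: $\sqrt{94} \approx 9.6954$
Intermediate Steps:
$q{\left(a \right)} = -8$
$W{\left(H \right)} = 2 H \left(-8 + H\right)$ ($W{\left(H \right)} = \left(H - 8\right) \left(H + H\right) = \left(-8 + H\right) 2 H = 2 H \left(-8 + H\right)$)
$\sqrt{z{\left(m \right)} + V{\left(W{\left(6 \right)},-608 \right)}} = \sqrt{\left(-24\right)^{2} - 482} = \sqrt{576 - 482} = \sqrt{94}$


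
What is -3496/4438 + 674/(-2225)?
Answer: -5384906/4937275 ≈ -1.0907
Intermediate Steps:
-3496/4438 + 674/(-2225) = -3496*1/4438 + 674*(-1/2225) = -1748/2219 - 674/2225 = -5384906/4937275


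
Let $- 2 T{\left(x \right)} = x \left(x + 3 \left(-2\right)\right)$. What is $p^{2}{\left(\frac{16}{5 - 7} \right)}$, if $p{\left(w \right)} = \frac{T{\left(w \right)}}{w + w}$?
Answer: $\frac{49}{4} \approx 12.25$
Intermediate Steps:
$T{\left(x \right)} = - \frac{x \left(-6 + x\right)}{2}$ ($T{\left(x \right)} = - \frac{x \left(x + 3 \left(-2\right)\right)}{2} = - \frac{x \left(x - 6\right)}{2} = - \frac{x \left(-6 + x\right)}{2}$)
$p{\left(w \right)} = \frac{3}{2} - \frac{w}{4}$ ($p{\left(w \right)} = \frac{\frac{1}{2} w \left(6 - w\right)}{w + w} = \frac{\frac{1}{2} w \left(6 - w\right)}{2 w} = \frac{w \left(6 - w\right)}{2} \frac{1}{2 w} = \frac{3}{2} - \frac{w}{4}$)
$p^{2}{\left(\frac{16}{5 - 7} \right)} = \left(\frac{3}{2} - \frac{16 \frac{1}{5 - 7}}{4}\right)^{2} = \left(\frac{3}{2} - \frac{16 \frac{1}{-2}}{4}\right)^{2} = \left(\frac{3}{2} - \frac{16 \left(- \frac{1}{2}\right)}{4}\right)^{2} = \left(\frac{3}{2} - -2\right)^{2} = \left(\frac{3}{2} + 2\right)^{2} = \left(\frac{7}{2}\right)^{2} = \frac{49}{4}$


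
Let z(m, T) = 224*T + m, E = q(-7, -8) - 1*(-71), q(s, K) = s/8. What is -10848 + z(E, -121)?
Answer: -303055/8 ≈ -37882.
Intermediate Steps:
q(s, K) = s/8 (q(s, K) = s*(⅛) = s/8)
E = 561/8 (E = (⅛)*(-7) - 1*(-71) = -7/8 + 71 = 561/8 ≈ 70.125)
z(m, T) = m + 224*T
-10848 + z(E, -121) = -10848 + (561/8 + 224*(-121)) = -10848 + (561/8 - 27104) = -10848 - 216271/8 = -303055/8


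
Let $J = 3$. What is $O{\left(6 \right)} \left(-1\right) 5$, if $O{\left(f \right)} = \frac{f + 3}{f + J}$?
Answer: $-5$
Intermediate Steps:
$O{\left(f \right)} = 1$ ($O{\left(f \right)} = \frac{f + 3}{f + 3} = \frac{3 + f}{3 + f} = 1$)
$O{\left(6 \right)} \left(-1\right) 5 = 1 \left(-1\right) 5 = \left(-1\right) 5 = -5$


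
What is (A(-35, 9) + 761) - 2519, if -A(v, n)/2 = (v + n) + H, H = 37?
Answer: -1780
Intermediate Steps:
A(v, n) = -74 - 2*n - 2*v (A(v, n) = -2*((v + n) + 37) = -2*((n + v) + 37) = -2*(37 + n + v) = -74 - 2*n - 2*v)
(A(-35, 9) + 761) - 2519 = ((-74 - 2*9 - 2*(-35)) + 761) - 2519 = ((-74 - 18 + 70) + 761) - 2519 = (-22 + 761) - 2519 = 739 - 2519 = -1780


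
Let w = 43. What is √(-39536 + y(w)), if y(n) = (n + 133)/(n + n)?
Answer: 2*I*√18274570/43 ≈ 198.83*I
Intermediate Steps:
y(n) = (133 + n)/(2*n) (y(n) = (133 + n)/((2*n)) = (133 + n)*(1/(2*n)) = (133 + n)/(2*n))
√(-39536 + y(w)) = √(-39536 + (½)*(133 + 43)/43) = √(-39536 + (½)*(1/43)*176) = √(-39536 + 88/43) = √(-1699960/43) = 2*I*√18274570/43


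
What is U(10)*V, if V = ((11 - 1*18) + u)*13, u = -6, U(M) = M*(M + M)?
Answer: -33800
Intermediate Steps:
U(M) = 2*M² (U(M) = M*(2*M) = 2*M²)
V = -169 (V = ((11 - 1*18) - 6)*13 = ((11 - 18) - 6)*13 = (-7 - 6)*13 = -13*13 = -169)
U(10)*V = (2*10²)*(-169) = (2*100)*(-169) = 200*(-169) = -33800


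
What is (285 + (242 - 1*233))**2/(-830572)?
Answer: -21609/207643 ≈ -0.10407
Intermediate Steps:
(285 + (242 - 1*233))**2/(-830572) = (285 + (242 - 233))**2*(-1/830572) = (285 + 9)**2*(-1/830572) = 294**2*(-1/830572) = 86436*(-1/830572) = -21609/207643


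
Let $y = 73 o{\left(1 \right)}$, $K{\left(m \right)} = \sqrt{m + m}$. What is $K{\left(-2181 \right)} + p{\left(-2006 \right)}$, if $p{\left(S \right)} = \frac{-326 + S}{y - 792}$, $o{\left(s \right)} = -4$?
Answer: $\frac{583}{271} + i \sqrt{4362} \approx 2.1513 + 66.045 i$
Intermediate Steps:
$K{\left(m \right)} = \sqrt{2} \sqrt{m}$ ($K{\left(m \right)} = \sqrt{2 m} = \sqrt{2} \sqrt{m}$)
$y = -292$ ($y = 73 \left(-4\right) = -292$)
$p{\left(S \right)} = \frac{163}{542} - \frac{S}{1084}$ ($p{\left(S \right)} = \frac{-326 + S}{-292 - 792} = \frac{-326 + S}{-1084} = \left(-326 + S\right) \left(- \frac{1}{1084}\right) = \frac{163}{542} - \frac{S}{1084}$)
$K{\left(-2181 \right)} + p{\left(-2006 \right)} = \sqrt{2} \sqrt{-2181} + \left(\frac{163}{542} - - \frac{1003}{542}\right) = \sqrt{2} i \sqrt{2181} + \left(\frac{163}{542} + \frac{1003}{542}\right) = i \sqrt{4362} + \frac{583}{271} = \frac{583}{271} + i \sqrt{4362}$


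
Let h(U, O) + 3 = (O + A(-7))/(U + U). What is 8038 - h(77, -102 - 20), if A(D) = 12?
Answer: 56292/7 ≈ 8041.7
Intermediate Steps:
h(U, O) = -3 + (12 + O)/(2*U) (h(U, O) = -3 + (O + 12)/(U + U) = -3 + (12 + O)/((2*U)) = -3 + (12 + O)*(1/(2*U)) = -3 + (12 + O)/(2*U))
8038 - h(77, -102 - 20) = 8038 - (12 + (-102 - 20) - 6*77)/(2*77) = 8038 - (12 - 122 - 462)/(2*77) = 8038 - (-572)/(2*77) = 8038 - 1*(-26/7) = 8038 + 26/7 = 56292/7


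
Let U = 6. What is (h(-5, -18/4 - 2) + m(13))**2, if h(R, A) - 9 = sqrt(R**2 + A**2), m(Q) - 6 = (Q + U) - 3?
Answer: (62 + sqrt(269))**2/4 ≈ 1536.7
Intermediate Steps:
m(Q) = 9 + Q (m(Q) = 6 + ((Q + 6) - 3) = 6 + ((6 + Q) - 3) = 6 + (3 + Q) = 9 + Q)
h(R, A) = 9 + sqrt(A**2 + R**2) (h(R, A) = 9 + sqrt(R**2 + A**2) = 9 + sqrt(A**2 + R**2))
(h(-5, -18/4 - 2) + m(13))**2 = ((9 + sqrt((-18/4 - 2)**2 + (-5)**2)) + (9 + 13))**2 = ((9 + sqrt((-18/4 - 2)**2 + 25)) + 22)**2 = ((9 + sqrt((-3*3/2 - 2)**2 + 25)) + 22)**2 = ((9 + sqrt((-9/2 - 2)**2 + 25)) + 22)**2 = ((9 + sqrt((-13/2)**2 + 25)) + 22)**2 = ((9 + sqrt(169/4 + 25)) + 22)**2 = ((9 + sqrt(269/4)) + 22)**2 = ((9 + sqrt(269)/2) + 22)**2 = (31 + sqrt(269)/2)**2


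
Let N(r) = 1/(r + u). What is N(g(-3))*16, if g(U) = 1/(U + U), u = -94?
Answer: -96/565 ≈ -0.16991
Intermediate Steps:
g(U) = 1/(2*U)
N(r) = 1/(-94 + r) (N(r) = 1/(r - 94) = 1/(-94 + r))
N(g(-3))*16 = 16/(-94 + (½)/(-3)) = 16/(-94 + (½)*(-⅓)) = 16/(-94 - ⅙) = 16/(-565/6) = -6/565*16 = -96/565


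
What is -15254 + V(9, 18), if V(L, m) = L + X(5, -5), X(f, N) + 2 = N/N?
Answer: -15246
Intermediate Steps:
X(f, N) = -1 (X(f, N) = -2 + N/N = -2 + 1 = -1)
V(L, m) = -1 + L (V(L, m) = L - 1 = -1 + L)
-15254 + V(9, 18) = -15254 + (-1 + 9) = -15254 + 8 = -15246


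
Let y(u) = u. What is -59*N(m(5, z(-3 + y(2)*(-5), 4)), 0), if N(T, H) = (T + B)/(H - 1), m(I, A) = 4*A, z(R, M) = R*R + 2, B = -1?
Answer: 40297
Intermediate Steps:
z(R, M) = 2 + R**2 (z(R, M) = R**2 + 2 = 2 + R**2)
N(T, H) = (-1 + T)/(-1 + H) (N(T, H) = (T - 1)/(H - 1) = (-1 + T)/(-1 + H))
-59*N(m(5, z(-3 + y(2)*(-5), 4)), 0) = -59*(-1 + 4*(2 + (-3 + 2*(-5))**2))/(-1 + 0) = -59*(-1 + 4*(2 + (-3 - 10)**2))/(-1) = -(-59)*(-1 + 4*(2 + (-13)**2)) = -(-59)*(-1 + 4*(2 + 169)) = -(-59)*(-1 + 4*171) = -(-59)*(-1 + 684) = -(-59)*683 = -59*(-683) = 40297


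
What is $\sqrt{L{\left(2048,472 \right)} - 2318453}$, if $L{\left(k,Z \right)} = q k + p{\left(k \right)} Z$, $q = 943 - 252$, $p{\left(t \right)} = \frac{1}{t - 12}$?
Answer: $\frac{i \sqrt{234023921023}}{509} \approx 950.41 i$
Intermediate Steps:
$p{\left(t \right)} = \frac{1}{-12 + t}$
$q = 691$ ($q = 943 - 252 = 691$)
$L{\left(k,Z \right)} = 691 k + \frac{Z}{-12 + k}$
$\sqrt{L{\left(2048,472 \right)} - 2318453} = \sqrt{\frac{472 + 691 \cdot 2048 \left(-12 + 2048\right)}{-12 + 2048} - 2318453} = \sqrt{\frac{472 + 691 \cdot 2048 \cdot 2036}{2036} - 2318453} = \sqrt{\frac{472 + 2881282048}{2036} - 2318453} = \sqrt{\frac{1}{2036} \cdot 2881282520 - 2318453} = \sqrt{\frac{720320630}{509} - 2318453} = \sqrt{- \frac{459771947}{509}} = \frac{i \sqrt{234023921023}}{509}$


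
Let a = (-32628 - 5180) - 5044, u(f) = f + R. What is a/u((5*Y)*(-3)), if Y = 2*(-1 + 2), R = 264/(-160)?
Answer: 285680/211 ≈ 1353.9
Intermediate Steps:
R = -33/20 (R = 264*(-1/160) = -33/20 ≈ -1.6500)
Y = 2 (Y = 2*1 = 2)
u(f) = -33/20 + f (u(f) = f - 33/20 = -33/20 + f)
a = -42852 (a = -37808 - 5044 = -42852)
a/u((5*Y)*(-3)) = -42852/(-33/20 + (5*2)*(-3)) = -42852/(-33/20 + 10*(-3)) = -42852/(-33/20 - 30) = -42852/(-633/20) = -42852*(-20/633) = 285680/211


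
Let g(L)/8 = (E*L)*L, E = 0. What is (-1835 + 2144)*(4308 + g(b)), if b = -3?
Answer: 1331172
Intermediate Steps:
g(L) = 0 (g(L) = 8*((0*L)*L) = 8*(0*L) = 8*0 = 0)
(-1835 + 2144)*(4308 + g(b)) = (-1835 + 2144)*(4308 + 0) = 309*4308 = 1331172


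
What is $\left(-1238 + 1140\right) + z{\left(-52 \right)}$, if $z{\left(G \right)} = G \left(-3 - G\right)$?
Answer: $-2646$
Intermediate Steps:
$\left(-1238 + 1140\right) + z{\left(-52 \right)} = \left(-1238 + 1140\right) - - 52 \left(3 - 52\right) = -98 - \left(-52\right) \left(-49\right) = -98 - 2548 = -2646$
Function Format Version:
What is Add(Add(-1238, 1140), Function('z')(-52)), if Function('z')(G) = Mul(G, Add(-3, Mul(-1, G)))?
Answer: -2646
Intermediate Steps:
Add(Add(-1238, 1140), Function('z')(-52)) = Add(Add(-1238, 1140), Mul(-1, -52, Add(3, -52))) = Add(-98, Mul(-1, -52, -49)) = Add(-98, -2548) = -2646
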